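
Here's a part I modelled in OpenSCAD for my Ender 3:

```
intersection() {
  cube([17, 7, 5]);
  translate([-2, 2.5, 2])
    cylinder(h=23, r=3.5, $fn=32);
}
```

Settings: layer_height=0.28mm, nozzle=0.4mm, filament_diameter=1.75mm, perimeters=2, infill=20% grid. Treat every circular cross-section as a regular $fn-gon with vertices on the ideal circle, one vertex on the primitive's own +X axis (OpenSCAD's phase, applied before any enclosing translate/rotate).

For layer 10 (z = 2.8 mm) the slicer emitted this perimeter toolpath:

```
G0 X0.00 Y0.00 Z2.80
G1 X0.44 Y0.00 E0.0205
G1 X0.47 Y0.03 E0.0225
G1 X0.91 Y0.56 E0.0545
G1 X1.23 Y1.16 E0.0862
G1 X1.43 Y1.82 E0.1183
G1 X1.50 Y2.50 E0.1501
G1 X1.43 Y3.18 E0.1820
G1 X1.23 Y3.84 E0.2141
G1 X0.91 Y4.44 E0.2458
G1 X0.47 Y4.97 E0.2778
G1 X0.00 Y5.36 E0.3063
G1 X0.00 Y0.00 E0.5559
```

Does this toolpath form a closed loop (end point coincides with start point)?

yes

Start point (G0): (0.00, 0.00). End point (last G1): the path returns to the start — closed.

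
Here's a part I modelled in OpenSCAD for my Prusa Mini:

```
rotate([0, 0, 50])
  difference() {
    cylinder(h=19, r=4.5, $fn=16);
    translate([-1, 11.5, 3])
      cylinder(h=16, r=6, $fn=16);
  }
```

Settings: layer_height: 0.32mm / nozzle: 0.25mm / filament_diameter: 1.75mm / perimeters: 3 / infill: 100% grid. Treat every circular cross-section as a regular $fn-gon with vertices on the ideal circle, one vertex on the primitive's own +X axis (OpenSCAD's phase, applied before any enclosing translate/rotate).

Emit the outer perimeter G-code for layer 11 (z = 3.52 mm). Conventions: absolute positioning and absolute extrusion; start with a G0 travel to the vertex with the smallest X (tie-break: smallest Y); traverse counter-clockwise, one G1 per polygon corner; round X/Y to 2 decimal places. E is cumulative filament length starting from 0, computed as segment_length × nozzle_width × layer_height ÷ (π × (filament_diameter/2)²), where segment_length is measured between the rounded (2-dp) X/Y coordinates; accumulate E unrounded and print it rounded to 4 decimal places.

At z = 3.52 mm: the cylinder: section is a regular 16-gon, circumradius r=4.5; the r=6 cylinder at (-1, 11.5) gives a regular 16-gon of circumradius 6 (constant along its height); Taking the first minus the rest: starting from the r=4.5 cylinder, the r=6 cylinder at (-1, 11.5) misses the remaining region (no effect) — 1 connected region; (rotated 50° about Z; rotation is an isometry so areas/perimeters/island counts are preserved). The outline is a single polygon with 16 vertices. Extrusion per mm of travel: 0.25 × 0.32 / (π × 0.875²) = 0.033260. Accumulating E over each segment gives final E = 0.9341.

G0 X-4.48 Y-0.39 Z3.52
G1 X-3.99 Y-2.08 E0.0585
G1 X-2.89 Y-3.45 E0.1170
G1 X-1.35 Y-4.29 E0.1753
G1 X0.39 Y-4.48 E0.2335
G1 X2.08 Y-3.99 E0.2920
G1 X3.45 Y-2.89 E0.3505
G1 X4.29 Y-1.35 E0.4088
G1 X4.48 Y0.39 E0.4670
G1 X3.99 Y2.08 E0.5256
G1 X2.89 Y3.45 E0.5840
G1 X1.35 Y4.29 E0.6424
G1 X-0.39 Y4.48 E0.7006
G1 X-2.08 Y3.99 E0.7591
G1 X-3.45 Y2.89 E0.8175
G1 X-4.29 Y1.35 E0.8759
G1 X-4.48 Y-0.39 E0.9341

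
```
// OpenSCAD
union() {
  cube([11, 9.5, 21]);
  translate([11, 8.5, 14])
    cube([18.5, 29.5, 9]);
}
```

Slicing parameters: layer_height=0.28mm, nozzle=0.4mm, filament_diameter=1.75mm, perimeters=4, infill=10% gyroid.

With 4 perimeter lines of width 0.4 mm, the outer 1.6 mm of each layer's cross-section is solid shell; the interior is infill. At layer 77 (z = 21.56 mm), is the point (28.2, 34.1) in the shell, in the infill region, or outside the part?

shell

At z = 21.56 mm: the cube does not reach this height (z outside [0, 21]); the cube at (11, 8.5) (footprint 18.5×29.5) is included at this height; Taking the union: only the 18.5×29.5 cube at (11, 8.5) is present, so the union is just that shape — 1 connected region. Overall, the cross-section is a single solid region. The nearest boundary edge runs (29.50, 8.50)→(29.50, 38.00); distance from the point to it = 1.30 mm. The point is inside the cross-section, 1.30 mm from the nearest boundary — within the 1.6 mm shell band (4 × 0.4).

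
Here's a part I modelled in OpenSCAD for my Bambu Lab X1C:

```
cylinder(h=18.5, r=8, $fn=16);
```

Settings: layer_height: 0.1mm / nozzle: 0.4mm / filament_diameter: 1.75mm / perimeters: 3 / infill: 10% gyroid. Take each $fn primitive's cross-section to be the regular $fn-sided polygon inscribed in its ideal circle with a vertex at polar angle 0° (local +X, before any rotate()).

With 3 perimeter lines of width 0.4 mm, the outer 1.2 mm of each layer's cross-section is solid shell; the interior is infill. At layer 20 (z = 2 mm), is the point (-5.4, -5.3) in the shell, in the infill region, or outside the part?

At z = 2 mm: the r=8 cylinder contributes a regular 16-gon of circumradius 8. Overall, the cross-section is a single solid region. The nearest boundary edge runs (-7.39, -3.06)→(-5.66, -5.66); distance from the point to it = 0.41 mm. The point is inside the cross-section, 0.41 mm from the nearest boundary — within the 1.2 mm shell band (3 × 0.4).

shell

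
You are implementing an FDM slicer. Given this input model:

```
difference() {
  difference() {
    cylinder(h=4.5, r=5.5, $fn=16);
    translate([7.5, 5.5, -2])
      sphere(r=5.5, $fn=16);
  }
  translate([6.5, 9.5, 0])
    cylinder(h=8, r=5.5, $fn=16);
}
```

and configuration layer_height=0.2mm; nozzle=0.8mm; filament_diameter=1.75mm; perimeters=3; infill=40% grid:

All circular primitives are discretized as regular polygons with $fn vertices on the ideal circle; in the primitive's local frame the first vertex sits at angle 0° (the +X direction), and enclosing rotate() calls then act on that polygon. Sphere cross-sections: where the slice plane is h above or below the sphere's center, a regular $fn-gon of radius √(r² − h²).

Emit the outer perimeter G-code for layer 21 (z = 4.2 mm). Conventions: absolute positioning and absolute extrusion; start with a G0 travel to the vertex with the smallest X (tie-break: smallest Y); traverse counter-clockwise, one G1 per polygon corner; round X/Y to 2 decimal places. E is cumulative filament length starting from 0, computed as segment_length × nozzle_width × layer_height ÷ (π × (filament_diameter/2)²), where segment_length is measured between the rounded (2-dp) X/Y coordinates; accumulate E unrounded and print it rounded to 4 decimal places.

At z = 4.2 mm: the cylinder: section is a regular 16-gon, circumradius r=5.5; the sphere at (7.5, 5.5) is absent (|z−center|=6.200 > r=5.5); After the difference (first − rest): none of the subtracted shapes is present at this height, so the r=5.5 cylinder is unchanged — 1 connected region; the cylinder at (6.5, 9.5): section is a regular 16-gon, circumradius r=5.5; Subtracting the remaining from the first: starting from that combined region, the r=5.5 cylinder at (6.5, 9.5) misses the remaining region (no effect) — 1 connected region. The outline is a single polygon with 16 vertices. Extrusion per mm of travel: 0.8 × 0.2 / (π × 0.875²) = 0.066520. Accumulating E over each segment gives final E = 2.2835.

G0 X-5.50 Y0.00 Z4.20
G1 X-5.08 Y-2.10 E0.1425
G1 X-3.89 Y-3.89 E0.2854
G1 X-2.10 Y-5.08 E0.4284
G1 X0.00 Y-5.50 E0.5709
G1 X2.10 Y-5.08 E0.7133
G1 X3.89 Y-3.89 E0.8563
G1 X5.08 Y-2.10 E0.9993
G1 X5.50 Y0.00 E1.1418
G1 X5.08 Y2.10 E1.2842
G1 X3.89 Y3.89 E1.4272
G1 X2.10 Y5.08 E1.5702
G1 X0.00 Y5.50 E1.7127
G1 X-2.10 Y5.08 E1.8551
G1 X-3.89 Y3.89 E1.9981
G1 X-5.08 Y2.10 E2.1411
G1 X-5.50 Y0.00 E2.2835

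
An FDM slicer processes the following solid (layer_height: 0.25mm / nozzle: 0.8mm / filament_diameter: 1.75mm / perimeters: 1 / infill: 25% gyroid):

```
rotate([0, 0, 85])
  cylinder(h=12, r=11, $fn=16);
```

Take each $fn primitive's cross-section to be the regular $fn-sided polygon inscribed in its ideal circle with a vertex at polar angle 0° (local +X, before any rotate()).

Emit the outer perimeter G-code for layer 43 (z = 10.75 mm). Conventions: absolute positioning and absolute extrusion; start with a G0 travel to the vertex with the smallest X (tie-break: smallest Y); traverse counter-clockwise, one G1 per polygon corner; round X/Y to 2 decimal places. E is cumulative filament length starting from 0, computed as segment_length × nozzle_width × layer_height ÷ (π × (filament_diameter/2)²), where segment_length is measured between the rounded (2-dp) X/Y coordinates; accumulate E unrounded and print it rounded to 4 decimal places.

G0 X-10.96 Y0.96 Z10.75
G1 X-10.49 Y-3.31 E0.3572
G1 X-8.43 Y-7.07 E0.7137
G1 X-5.08 Y-9.76 E1.0709
G1 X-0.96 Y-10.96 E1.4277
G1 X3.31 Y-10.49 E1.7849
G1 X7.07 Y-8.43 E2.1414
G1 X9.76 Y-5.08 E2.4987
G1 X10.96 Y-0.96 E2.8555
G1 X10.49 Y3.31 E3.2127
G1 X8.43 Y7.07 E3.5692
G1 X5.08 Y9.76 E3.9264
G1 X0.96 Y10.96 E4.2832
G1 X-3.31 Y10.49 E4.6404
G1 X-7.07 Y8.43 E4.9969
G1 X-9.76 Y5.08 E5.3542
G1 X-10.96 Y0.96 E5.7110

At z = 10.75 mm: the r=11 cylinder gives a regular 16-gon of circumradius 11 (constant along its height); (whole slice rotated 85° about Z — lengths, areas and connectivity unchanged). The outline is a single polygon with 16 vertices. Extrusion per mm of travel: 0.8 × 0.25 / (π × 0.875²) = 0.083150. Accumulating E over each segment gives final E = 5.7110.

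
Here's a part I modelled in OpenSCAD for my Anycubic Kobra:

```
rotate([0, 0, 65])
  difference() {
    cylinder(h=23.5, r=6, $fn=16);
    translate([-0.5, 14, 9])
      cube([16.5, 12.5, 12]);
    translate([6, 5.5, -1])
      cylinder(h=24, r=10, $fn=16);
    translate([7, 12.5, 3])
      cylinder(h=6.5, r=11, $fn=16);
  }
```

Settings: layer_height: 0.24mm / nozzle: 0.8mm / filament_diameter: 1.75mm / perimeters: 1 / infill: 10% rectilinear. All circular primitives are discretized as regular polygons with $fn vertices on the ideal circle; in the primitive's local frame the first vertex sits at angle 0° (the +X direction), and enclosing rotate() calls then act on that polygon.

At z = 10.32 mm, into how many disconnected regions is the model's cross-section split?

At z = 10.32 mm: the r=6 cylinder gives a regular 16-gon of circumradius 6 (constant along its height); the cube at (-0.5, 14) (footprint 16.5×12.5) is included at this height; the r=10 cylinder at (6, 5.5) gives a regular 16-gon of circumradius 10 (constant along its height); the cylinder at (7, 12.5) is not intersected at this z (z outside [3, 9.5]); Subtracting the remaining from the first: starting from the r=6 cylinder, the 16.5×12.5 cube at (-0.5, 14) misses the remaining region (no effect); the r=10 cylinder at (6, 5.5) partially overlaps it — only the 68.10 mm² overlap (of its 306.15 mm²) is removed, clipping the outline — 1 connected region; (rotated 65° about Z; rotation is an isometry so areas/perimeters/island counts are preserved). The result has 1 disconnected region.

1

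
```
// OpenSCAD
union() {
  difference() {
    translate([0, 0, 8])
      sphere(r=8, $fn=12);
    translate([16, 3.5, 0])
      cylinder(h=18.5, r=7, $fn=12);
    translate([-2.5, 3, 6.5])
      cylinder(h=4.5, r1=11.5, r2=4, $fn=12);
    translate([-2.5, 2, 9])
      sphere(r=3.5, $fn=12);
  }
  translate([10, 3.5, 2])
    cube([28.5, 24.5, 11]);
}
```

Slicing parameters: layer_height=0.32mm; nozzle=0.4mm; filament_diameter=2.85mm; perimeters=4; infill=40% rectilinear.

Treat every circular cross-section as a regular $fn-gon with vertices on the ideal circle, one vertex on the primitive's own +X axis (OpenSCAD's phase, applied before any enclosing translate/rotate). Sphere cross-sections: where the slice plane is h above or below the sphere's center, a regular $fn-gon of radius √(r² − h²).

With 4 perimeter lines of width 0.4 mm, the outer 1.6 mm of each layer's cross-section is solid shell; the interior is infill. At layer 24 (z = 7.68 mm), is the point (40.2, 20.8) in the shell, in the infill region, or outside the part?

At z = 7.68 mm: the r=8 sphere contributes a regular 12-gon of circumradius √(8²−0.32²) = 7.994; the r=7 cylinder at (16, 3.5) contributes a regular 12-gon of circumradius 7; the cone at (-2.5, 3) (r1=11.5→r2=4) has section circumradius 9.533 here — a regular 12-gon; the r=3.5 sphere at (-2.5, 2) contributes a regular 12-gon of circumradius √(3.5²−1.32²) = 3.242; Subtracting the remaining from the first: starting from the r=8 sphere, the r=7 cylinder at (16, 3.5) misses the remaining region (no effect); the cone at (-2.5, 3) partially overlaps it — only the 160.73 mm² overlap (of its 272.65 mm²) is removed, clipping the outline; the r=3.5 sphere at (-2.5, 2) misses the remaining region (no effect) — 1 connected region; the 28.5×24.5 cube at (10, 3.5) contributes its full rectangle; Combining (union): the 2 present regions are separate (no shared area or edge), so areas and boundary lengths simply add and each stays a separate island — 2 connected regions. Overall, the cross-section has 2 separate islands. The nearest boundary edge runs (38.50, 28.00)→(38.50, 3.50); distance from the point to it = 1.70 mm. The point is not inside any of the regions above, so it lies outside the cross-section (1.70 mm from the nearest boundary).

outside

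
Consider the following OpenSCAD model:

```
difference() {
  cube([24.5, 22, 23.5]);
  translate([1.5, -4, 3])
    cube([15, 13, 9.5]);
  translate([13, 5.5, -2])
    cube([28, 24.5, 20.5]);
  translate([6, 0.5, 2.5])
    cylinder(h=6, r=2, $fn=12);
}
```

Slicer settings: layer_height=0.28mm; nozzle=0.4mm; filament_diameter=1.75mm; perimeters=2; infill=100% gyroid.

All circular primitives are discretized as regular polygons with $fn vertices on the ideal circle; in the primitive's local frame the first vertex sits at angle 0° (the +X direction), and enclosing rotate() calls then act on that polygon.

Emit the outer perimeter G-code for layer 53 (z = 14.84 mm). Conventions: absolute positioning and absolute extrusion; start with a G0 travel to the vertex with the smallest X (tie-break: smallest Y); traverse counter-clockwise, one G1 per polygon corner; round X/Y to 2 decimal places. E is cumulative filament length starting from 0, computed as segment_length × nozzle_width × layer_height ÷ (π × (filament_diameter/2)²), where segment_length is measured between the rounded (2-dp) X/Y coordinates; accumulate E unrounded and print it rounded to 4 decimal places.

G0 X0.00 Y0.00 Z14.84
G1 X24.50 Y0.00 E1.1408
G1 X24.50 Y5.50 E1.3969
G1 X13.00 Y5.50 E1.9324
G1 X13.00 Y22.00 E2.7007
G1 X0.00 Y22.00 E3.3061
G1 X0.00 Y0.00 E4.3305

At z = 14.84 mm: the cube (footprint 24.5×22) is included at this height; the cube at (1.5, -4) is absent (z outside [3, 12.5]); the cube at (13, 5.5) is present — its section is the full 28×24.5 rectangle; the cylinder at (6, 0.5) is not intersected at this z (z outside [2.5, 8.5]); After the difference (first − rest): starting from the 24.5×22 cube, the 28×24.5 cube at (13, 5.5) partially overlaps it — only the 189.75 mm² overlap (of its 686.00 mm²) is removed, clipping the outline — 1 connected region. The outline is a single polygon with 6 vertices. Extrusion per mm of travel: 0.4 × 0.28 / (π × 0.875²) = 0.046564. Accumulating E over each segment gives final E = 4.3305.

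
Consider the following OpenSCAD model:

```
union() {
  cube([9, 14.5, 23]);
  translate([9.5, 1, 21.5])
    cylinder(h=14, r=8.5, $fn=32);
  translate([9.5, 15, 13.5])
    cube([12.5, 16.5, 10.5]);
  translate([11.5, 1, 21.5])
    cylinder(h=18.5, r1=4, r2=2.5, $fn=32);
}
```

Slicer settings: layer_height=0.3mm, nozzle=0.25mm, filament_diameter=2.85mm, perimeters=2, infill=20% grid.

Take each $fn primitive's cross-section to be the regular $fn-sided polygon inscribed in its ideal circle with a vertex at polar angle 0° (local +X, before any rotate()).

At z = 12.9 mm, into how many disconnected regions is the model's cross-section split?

1

At z = 12.9 mm: the 9×14.5 cube contributes its full rectangle; the cylinder at (9.5, 1) is absent (z outside [21.5, 35.5]); the cube at (9.5, 15) is absent (z outside [13.5, 24]); the cone at (11.5, 1) is absent (z outside [21.5, 40]); Combining (union): only the 9×14.5 cube is present, so the union is just that shape — 1 connected region. The result has 1 disconnected region.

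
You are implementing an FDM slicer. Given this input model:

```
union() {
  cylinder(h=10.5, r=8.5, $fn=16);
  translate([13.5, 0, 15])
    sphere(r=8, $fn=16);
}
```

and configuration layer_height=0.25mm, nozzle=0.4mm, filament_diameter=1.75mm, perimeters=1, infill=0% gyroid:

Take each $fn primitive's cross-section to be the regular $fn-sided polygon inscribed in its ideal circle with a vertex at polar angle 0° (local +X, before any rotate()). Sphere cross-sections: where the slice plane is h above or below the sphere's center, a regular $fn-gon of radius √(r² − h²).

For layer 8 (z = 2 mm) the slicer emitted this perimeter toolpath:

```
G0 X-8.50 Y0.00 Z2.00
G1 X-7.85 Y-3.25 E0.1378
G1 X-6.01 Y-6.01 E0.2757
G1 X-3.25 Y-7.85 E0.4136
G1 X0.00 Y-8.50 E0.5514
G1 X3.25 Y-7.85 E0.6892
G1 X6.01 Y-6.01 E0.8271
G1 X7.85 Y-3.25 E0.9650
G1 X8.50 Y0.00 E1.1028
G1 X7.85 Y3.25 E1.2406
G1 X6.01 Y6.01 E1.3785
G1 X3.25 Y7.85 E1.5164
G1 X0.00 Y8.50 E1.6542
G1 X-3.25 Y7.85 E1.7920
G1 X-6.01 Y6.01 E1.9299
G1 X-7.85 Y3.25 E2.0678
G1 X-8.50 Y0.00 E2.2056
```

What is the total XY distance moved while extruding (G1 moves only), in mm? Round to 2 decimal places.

Sum the Euclidean lengths of each G1 segment: total = 53.05 mm.

53.05 mm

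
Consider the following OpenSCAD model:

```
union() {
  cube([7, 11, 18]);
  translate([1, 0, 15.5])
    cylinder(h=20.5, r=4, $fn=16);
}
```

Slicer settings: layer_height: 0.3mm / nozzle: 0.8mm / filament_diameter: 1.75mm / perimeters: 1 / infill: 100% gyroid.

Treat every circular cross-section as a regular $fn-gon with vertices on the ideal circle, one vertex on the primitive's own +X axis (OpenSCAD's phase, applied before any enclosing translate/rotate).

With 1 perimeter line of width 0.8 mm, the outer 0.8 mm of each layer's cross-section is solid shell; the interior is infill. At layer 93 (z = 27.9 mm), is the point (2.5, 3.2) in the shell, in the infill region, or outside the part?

At z = 27.9 mm: the cube is absent (z outside [0, 18]); the r=4 cylinder at (1, 0) gives a regular 16-gon of circumradius 4 (constant along its height); Taking the union: only the r=4 cylinder at (1, 0) is present, so the union is just that shape — 1 connected region. Overall, the cross-section is a single solid region. The nearest boundary edge runs (3.83, 2.83)→(2.53, 3.70); distance from the point to it = 0.43 mm. The point is inside the cross-section, 0.43 mm from the nearest boundary — within the 0.8 mm shell band (1 × 0.8).

shell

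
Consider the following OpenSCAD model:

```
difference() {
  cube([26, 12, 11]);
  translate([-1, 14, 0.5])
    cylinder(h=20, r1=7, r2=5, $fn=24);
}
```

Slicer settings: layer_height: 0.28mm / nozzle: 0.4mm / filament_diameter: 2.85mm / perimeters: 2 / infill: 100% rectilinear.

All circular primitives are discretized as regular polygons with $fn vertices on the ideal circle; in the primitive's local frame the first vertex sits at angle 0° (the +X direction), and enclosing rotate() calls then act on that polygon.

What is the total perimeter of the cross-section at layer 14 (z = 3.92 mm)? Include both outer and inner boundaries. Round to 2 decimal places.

At z = 3.92 mm: the 26×12 cube contributes its full rectangle (perimeter 76.00 mm); the cone at (-1, 14) (r1=7→r2=5) has section circumradius 6.658 here — a regular 24-gon (perimeter = 2·24·6.658·sin(180°/24) = 41.71 mm); Subtracting the remaining from the first: starting from the 26×12 cube, the cone at (-1, 14) partially overlaps it — only the 16.79 mm² overlap (of its 137.68 mm²) is removed, clipping the outline — boundary = 73.54 mm. Overall, the cross-section is a single solid region. Total boundary length (outer) = 73.54 mm.

73.54 mm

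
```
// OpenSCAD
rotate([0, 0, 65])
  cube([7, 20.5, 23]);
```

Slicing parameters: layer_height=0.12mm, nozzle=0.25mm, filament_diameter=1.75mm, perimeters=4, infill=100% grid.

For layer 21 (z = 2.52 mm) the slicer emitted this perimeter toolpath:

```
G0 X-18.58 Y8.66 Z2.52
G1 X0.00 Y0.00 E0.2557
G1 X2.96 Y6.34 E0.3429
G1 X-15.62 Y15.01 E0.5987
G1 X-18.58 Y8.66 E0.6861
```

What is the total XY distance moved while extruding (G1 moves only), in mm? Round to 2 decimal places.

55.01 mm

Sum the Euclidean lengths of each G1 segment: total = 55.01 mm.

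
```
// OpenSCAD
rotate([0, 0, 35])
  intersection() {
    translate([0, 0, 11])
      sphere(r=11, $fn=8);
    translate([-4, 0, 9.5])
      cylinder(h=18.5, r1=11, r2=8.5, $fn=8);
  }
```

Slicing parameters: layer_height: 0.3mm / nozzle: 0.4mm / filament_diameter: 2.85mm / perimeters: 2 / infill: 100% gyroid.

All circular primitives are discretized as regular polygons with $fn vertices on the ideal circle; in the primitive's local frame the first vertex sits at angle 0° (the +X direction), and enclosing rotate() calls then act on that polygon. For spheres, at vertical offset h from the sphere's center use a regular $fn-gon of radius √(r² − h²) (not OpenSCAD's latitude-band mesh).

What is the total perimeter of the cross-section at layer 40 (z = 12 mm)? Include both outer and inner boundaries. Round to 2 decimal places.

At z = 12 mm: the r=11 sphere contributes a regular 8-gon of circumradius √(11²−1²) = 10.954 (perimeter = 2·8·10.954·sin(180°/8) = 67.07 mm); the cone at (-4, 0) (r1=11→r2=8.5) has section circumradius 10.662 here — a regular 8-gon (perimeter = 2·8·10.662·sin(180°/8) = 65.28 mm); Taking the intersection: the cone at (-4, 0) partially overlaps the r=11 sphere; clipping to the common part keeps 247.22 mm² — boundary = 57.52 mm; (whole slice rotated 35° about Z — lengths, areas and connectivity unchanged). Overall, the cross-section is a single solid region. Total boundary length (outer) = 57.52 mm.

57.52 mm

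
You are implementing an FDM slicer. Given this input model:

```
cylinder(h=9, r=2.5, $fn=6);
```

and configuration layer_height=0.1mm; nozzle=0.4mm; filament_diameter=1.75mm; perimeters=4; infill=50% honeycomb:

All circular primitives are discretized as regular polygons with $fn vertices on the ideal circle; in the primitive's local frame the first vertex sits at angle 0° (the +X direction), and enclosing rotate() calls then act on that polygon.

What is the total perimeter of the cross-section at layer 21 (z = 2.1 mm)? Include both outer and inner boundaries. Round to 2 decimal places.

15.00 mm

At z = 2.1 mm: the cylinder: section is a regular 6-gon, circumradius r=2.5 (perimeter = 2·6·2.500·sin(180°/6) = 15.00 mm). Overall, the cross-section is a single solid region. Total boundary length (outer) = 15.00 mm.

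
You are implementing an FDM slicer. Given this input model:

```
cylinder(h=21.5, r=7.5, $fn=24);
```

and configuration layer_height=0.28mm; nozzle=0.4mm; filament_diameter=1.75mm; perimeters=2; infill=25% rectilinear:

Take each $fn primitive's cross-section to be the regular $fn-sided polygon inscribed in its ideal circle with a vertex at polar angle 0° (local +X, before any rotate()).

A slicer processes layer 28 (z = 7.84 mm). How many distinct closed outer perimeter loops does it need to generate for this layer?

1

At z = 7.84 mm: the r=7.5 cylinder gives a regular 24-gon of circumradius 7.5 (constant along its height). The result has 1 disconnected region.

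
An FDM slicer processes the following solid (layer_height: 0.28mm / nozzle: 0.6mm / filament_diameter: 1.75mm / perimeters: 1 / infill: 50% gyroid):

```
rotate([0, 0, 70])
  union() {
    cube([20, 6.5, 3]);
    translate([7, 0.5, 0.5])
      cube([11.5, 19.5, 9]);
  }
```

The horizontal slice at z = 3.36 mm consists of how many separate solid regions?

At z = 3.36 mm: the cube is absent (z outside [0, 3]); the cube at (7, 0.5) (footprint 11.5×19.5) is included at this height; Merging all regions: only the 11.5×19.5 cube at (7, 0.5) is present, so the union is just that shape — 1 connected region; (rotated 70° about Z; rotation is an isometry so areas/perimeters/island counts are preserved). The result has 1 disconnected region.

1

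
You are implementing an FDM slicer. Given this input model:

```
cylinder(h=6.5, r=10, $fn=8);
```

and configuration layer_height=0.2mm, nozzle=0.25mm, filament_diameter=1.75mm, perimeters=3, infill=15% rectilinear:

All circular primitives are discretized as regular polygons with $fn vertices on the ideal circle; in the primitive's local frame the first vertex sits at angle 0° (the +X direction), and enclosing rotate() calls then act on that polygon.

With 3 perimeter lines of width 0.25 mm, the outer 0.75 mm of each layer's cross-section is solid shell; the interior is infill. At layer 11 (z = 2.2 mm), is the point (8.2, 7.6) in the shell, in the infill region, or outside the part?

outside

At z = 2.2 mm: the cylinder: section is a regular 8-gon, circumradius r=10. Overall, the cross-section is a single solid region. The nearest boundary edge runs (10.00, 0.00)→(7.07, 7.07); distance from the point to it = 1.25 mm. The point is not inside any of the regions above, so it lies outside the cross-section (1.25 mm from the nearest boundary).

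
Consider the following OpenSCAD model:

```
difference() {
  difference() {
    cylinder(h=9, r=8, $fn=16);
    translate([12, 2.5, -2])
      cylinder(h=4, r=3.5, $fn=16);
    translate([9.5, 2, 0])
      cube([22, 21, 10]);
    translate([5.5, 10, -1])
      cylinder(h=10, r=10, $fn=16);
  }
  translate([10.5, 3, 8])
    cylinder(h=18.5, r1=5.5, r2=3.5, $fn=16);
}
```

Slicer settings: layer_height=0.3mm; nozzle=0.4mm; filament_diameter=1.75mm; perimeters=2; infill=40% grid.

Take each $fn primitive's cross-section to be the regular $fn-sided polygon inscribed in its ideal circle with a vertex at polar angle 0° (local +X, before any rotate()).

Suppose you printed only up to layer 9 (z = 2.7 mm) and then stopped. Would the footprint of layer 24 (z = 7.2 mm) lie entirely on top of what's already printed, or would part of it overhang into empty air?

Compare the two slices. At z = 2.7: the r=8 cylinder gives a regular 16-gon of circumradius 8 (constant along its height) (area = (16/2)·8.000²·sin(360°/16) = 195.93 mm²); the cylinder at (12, 2.5) does not reach this height (z outside [-2, 2]); the cube at (9.5, 2) is present — its section is the full 22×21 rectangle (area 462.00 mm²); the cylinder at (5.5, 10): section is a regular 16-gon, circumradius r=10 (area = (16/2)·10.000²·sin(360°/16) = 306.15 mm²); Taking the first minus the rest: starting from the r=8 cylinder (195.93 mm²), the 22×21 cube at (9.5, 2) misses the remaining region (no effect); the r=10 cylinder at (5.5, 10) partially overlaps it — only the 59.54 mm² overlap (of its 306.15 mm²) is removed, clipping the outline — area = 136.39 mm²; the cone at (10.5, 3) is not intersected at this z (z outside [8, 26.5]); Taking the first minus the rest: none of the subtracted shapes is present at this height, so that combined region is unchanged — area = 136.39 mm². At z = 7.2: the r=8 cylinder contributes a regular 16-gon of circumradius 8 (area = (16/2)·8.000²·sin(360°/16) = 195.93 mm²); the cylinder at (12, 2.5) is not intersected at this z (z outside [-2, 2]); the cube at (9.5, 2) is present — its section is the full 22×21 rectangle (area 462.00 mm²); the r=10 cylinder at (5.5, 10) contributes a regular 16-gon of circumradius 10 (area = (16/2)·10.000²·sin(360°/16) = 306.15 mm²); After the difference (first − rest): starting from the r=8 cylinder (195.93 mm²), the 22×21 cube at (9.5, 2) misses the remaining region (no effect); the r=10 cylinder at (5.5, 10) partially overlaps it — only the 59.54 mm² overlap (of its 306.15 mm²) is removed, clipping the outline — area = 136.39 mm²; the cone at (10.5, 3) is not intersected at this z (z outside [8, 26.5]); After the difference (first − rest): none of the subtracted shapes is present at this height, so that combined region is unchanged — area = 136.39 mm². Checking containment: the cross-section at z = 7.2 is a subset of the cross-section at z = 2.7.

entirely on top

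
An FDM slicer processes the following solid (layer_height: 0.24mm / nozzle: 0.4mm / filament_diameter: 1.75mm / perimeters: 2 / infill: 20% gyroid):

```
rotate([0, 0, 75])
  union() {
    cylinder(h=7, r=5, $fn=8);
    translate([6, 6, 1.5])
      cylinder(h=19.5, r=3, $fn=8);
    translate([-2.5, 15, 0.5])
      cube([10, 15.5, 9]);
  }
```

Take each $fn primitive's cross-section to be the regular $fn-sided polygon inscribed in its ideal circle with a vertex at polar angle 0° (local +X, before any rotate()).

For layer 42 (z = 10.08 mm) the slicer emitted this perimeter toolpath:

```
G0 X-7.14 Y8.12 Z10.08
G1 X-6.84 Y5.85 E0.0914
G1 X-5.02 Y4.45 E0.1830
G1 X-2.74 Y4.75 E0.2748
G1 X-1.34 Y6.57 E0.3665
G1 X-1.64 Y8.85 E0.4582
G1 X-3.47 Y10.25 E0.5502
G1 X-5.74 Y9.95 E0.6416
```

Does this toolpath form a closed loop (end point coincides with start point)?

no

Start point (G0): (-7.14, 8.12). End point (last G1): the path does not return to the start — open.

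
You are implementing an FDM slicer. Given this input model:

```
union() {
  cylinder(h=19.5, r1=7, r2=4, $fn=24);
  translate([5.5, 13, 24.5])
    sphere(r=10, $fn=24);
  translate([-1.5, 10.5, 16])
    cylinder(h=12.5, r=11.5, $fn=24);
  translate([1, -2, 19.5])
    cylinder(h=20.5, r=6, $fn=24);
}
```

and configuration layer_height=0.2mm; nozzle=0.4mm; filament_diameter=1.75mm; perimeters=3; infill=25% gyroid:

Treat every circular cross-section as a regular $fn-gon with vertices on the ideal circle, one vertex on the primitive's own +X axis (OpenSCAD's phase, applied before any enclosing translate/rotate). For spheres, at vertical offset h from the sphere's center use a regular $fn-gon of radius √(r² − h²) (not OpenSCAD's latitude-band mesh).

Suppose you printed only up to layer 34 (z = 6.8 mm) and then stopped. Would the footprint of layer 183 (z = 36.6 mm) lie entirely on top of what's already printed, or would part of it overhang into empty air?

part overhangs

Compare the two slices. At z = 6.8: the cone (r1=7→r2=4) has section circumradius 5.954 here — a regular 24-gon (area = (24/2)·5.954²·sin(360°/24) = 110.10 mm²); the sphere at (5.5, 13) is absent (|z−center|=17.700 > r=10); the cylinder at (-1.5, 10.5) does not reach this height (z outside [16, 28.5]); the cylinder at (1, -2) does not reach this height (z outside [19.5, 40]); Merging all regions: only the cone is present, so the union is just that shape — area = 110.10 mm². At z = 36.6: the cone is absent (z outside [0, 19.5]); the sphere at (5.5, 13) is absent (|z−center|=12.100 > r=10); the cylinder at (-1.5, 10.5) does not reach this height (z outside [16, 28.5]); the r=6 cylinder at (1, -2) contributes a regular 24-gon of circumradius 6 (area = (24/2)·6.000²·sin(360°/24) = 111.81 mm²); Merging all regions: only the r=6 cylinder at (1, -2) is present, so the union is just that shape — area = 111.81 mm². Checking containment: at z = 36.6 the cross-section extends beyond the z = 6.8 cross-section by about 27.28 mm².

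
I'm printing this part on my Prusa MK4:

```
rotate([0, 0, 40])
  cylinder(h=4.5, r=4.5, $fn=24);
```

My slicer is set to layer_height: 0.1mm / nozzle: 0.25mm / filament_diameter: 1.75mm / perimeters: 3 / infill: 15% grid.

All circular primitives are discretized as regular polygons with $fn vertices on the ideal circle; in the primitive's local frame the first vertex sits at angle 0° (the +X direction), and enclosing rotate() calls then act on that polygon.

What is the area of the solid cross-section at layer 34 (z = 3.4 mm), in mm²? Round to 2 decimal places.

62.89 mm²

At z = 3.4 mm: the r=4.5 cylinder gives a regular 24-gon of circumradius 4.5 (constant along its height) (area = (24/2)·4.500²·sin(360°/24) = 62.89 mm²); (rotated 40° about Z; rotation is an isometry so areas/perimeters/island counts are preserved). Overall, the cross-section is a single solid region. Net area = 62.89 mm².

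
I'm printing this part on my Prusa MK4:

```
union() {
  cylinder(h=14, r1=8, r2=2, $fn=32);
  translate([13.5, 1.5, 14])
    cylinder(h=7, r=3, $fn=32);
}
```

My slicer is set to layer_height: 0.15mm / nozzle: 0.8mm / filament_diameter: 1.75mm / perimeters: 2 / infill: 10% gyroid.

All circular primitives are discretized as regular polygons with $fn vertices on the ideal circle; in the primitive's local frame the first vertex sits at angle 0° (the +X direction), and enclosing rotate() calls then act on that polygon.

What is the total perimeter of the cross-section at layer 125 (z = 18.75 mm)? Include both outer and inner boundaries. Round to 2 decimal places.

At z = 18.75 mm: the cone is not intersected at this z (z outside [0, 14]); the r=3 cylinder at (13.5, 1.5) contributes a regular 32-gon of circumradius 3 (perimeter = 2·32·3.000·sin(180°/32) = 18.82 mm); Taking the union: only the r=3 cylinder at (13.5, 1.5) is present, so the union is just that shape — boundary = 18.82 mm. Overall, the cross-section is a single solid region. Total boundary length (outer) = 18.82 mm.

18.82 mm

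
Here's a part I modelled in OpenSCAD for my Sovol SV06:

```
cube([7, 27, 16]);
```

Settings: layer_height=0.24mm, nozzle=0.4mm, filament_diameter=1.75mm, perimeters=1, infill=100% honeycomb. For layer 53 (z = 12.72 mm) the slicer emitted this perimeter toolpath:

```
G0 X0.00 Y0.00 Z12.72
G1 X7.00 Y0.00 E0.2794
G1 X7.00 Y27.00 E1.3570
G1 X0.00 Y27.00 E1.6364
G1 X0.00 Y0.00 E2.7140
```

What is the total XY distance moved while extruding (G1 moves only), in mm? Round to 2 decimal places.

68.00 mm

Sum the Euclidean lengths of each G1 segment: total = 68.00 mm.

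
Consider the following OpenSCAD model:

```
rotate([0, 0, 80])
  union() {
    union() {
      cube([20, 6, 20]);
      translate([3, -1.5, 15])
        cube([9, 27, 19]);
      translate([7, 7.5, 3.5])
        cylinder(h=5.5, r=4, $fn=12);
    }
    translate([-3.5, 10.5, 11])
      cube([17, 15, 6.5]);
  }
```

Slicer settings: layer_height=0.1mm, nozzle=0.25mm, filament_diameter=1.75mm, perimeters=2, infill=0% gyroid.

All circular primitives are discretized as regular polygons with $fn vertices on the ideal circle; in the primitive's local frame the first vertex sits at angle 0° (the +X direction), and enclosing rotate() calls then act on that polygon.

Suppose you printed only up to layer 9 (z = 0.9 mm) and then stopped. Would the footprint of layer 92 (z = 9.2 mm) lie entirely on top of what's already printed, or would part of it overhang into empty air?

entirely on top

Compare the two slices. At z = 0.9: the cube (footprint 20×6) is included at this height (area 120.00 mm²); the cube at (3, -1.5) is absent (z outside [15, 34]); the cylinder at (7, 7.5) is not intersected at this z (z outside [3.5, 9]); Combining (union): only the 20×6 cube is present, so the union is just that shape — area = 120.00 mm²; the cube at (-3.5, 10.5) is absent (z outside [11, 17.5]); Combining (union): only the result so far is present, so the union is just that shape — area = 120.00 mm²; (whole slice rotated 80° about Z — lengths, areas and connectivity unchanged). At z = 9.2: the cube is present — its section is the full 20×6 rectangle (area 120.00 mm²); the cube at (3, -1.5) does not reach this height (z outside [15, 34]); the cylinder at (7, 7.5) is absent (z outside [3.5, 9]); Merging all regions: only the 20×6 cube is present, so the union is just that shape — area = 120.00 mm²; the cube at (-3.5, 10.5) is not intersected at this z (z outside [11, 17.5]); Taking the union: only that combined region is present, so the union is just that shape — area = 120.00 mm²; (whole slice rotated 80° about Z — lengths, areas and connectivity unchanged). Checking containment: the cross-section at z = 9.2 is a subset of the cross-section at z = 0.9.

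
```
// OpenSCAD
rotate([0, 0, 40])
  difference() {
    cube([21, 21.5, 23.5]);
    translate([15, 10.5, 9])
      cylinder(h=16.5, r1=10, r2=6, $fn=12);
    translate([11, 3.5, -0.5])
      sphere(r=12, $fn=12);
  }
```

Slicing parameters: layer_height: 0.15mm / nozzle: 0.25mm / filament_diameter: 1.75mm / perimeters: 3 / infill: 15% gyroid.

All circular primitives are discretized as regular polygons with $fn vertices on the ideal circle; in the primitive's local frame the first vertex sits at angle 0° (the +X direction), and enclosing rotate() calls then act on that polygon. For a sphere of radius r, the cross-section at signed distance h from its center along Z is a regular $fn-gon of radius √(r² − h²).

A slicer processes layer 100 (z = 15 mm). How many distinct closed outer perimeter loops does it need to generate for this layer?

1

At z = 15 mm: the cube (footprint 21×21.5) is included at this height; the cone at (15, 10.5): at t=0.364 of its height the radius interpolates to r₁+(r₂−r₁)t = 8.545, giving a regular 12-gon of that circumradius; the sphere at (11, 3.5) does not reach this height (|z−center|=15.500 > r=12); Subtracting the remaining from the first: starting from the 21×21.5 cube, the cone at (15, 10.5) partially overlaps it — only the 200.25 mm² overlap (of its 219.07 mm²) is removed, clipping the outline — 1 connected region; (rotated 40° about Z; rotation is an isometry so areas/perimeters/island counts are preserved). The result has 1 disconnected region.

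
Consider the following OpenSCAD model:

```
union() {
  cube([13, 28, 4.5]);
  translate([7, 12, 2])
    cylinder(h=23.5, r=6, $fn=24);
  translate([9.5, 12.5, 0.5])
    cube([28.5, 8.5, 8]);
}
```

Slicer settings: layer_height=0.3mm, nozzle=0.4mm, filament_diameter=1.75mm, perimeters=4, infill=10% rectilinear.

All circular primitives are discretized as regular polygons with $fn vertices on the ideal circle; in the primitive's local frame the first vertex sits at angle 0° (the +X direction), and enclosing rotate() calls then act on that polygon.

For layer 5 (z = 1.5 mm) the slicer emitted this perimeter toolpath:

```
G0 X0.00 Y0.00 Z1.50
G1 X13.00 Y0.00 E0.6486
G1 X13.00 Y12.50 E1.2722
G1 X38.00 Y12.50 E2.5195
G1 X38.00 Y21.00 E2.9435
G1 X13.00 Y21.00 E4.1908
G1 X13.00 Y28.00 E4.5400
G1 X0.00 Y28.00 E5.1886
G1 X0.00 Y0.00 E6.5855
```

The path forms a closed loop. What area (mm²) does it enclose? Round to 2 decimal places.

Apply the shoelace formula to the sequence of (X, Y) vertices; enclosed area = 576.50 mm².

576.50 mm²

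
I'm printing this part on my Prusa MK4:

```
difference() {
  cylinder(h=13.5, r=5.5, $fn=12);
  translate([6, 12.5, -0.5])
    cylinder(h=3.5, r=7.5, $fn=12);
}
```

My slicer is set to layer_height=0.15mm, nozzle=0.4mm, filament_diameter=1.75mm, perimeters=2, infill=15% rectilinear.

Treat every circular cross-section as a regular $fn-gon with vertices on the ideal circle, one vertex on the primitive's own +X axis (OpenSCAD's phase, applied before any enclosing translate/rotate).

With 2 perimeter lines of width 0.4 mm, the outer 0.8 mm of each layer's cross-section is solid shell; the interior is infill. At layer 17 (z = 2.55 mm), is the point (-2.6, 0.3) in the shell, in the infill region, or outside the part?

infill

At z = 2.55 mm: the cylinder: section is a regular 12-gon, circumradius r=5.5; the cylinder at (6, 12.5): section is a regular 12-gon, circumradius r=7.5; Subtracting the remaining from the first: starting from the r=5.5 cylinder, the r=7.5 cylinder at (6, 12.5) misses the remaining region (no effect) — 1 connected region. Overall, the cross-section is a single solid region. The nearest boundary edge runs (-5.50, 0.00)→(-4.76, 2.75); distance from the point to it = 2.72 mm. The point is inside the cross-section and 2.72 mm from the nearest boundary — more than the 0.8 mm shell width (2 × 0.4), so it's in the infill interior.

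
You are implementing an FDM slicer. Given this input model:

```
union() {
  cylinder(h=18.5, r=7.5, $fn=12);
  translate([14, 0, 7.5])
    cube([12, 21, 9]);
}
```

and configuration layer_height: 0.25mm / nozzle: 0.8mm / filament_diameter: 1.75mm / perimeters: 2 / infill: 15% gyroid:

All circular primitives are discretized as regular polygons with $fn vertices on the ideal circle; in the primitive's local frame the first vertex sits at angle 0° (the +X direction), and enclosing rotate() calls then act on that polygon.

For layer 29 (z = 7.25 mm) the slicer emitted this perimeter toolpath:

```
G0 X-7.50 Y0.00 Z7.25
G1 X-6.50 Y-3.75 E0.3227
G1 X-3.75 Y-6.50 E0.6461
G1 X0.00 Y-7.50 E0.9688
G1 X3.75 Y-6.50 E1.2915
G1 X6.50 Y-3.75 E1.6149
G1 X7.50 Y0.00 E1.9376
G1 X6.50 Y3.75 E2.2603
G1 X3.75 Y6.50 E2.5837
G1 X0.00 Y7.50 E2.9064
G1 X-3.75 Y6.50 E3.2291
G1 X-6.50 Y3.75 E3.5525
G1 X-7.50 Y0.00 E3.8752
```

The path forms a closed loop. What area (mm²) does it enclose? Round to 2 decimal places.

Apply the shoelace formula to the sequence of (X, Y) vertices; enclosed area = 168.88 mm².

168.88 mm²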